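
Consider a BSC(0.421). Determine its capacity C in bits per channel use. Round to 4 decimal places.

Binary symmetric channel: C = 1 − h₂(ε) where h₂ is the binary entropy function.
h₂(0.421) = −0.421·log₂0.421 − 0.579·log₂0.579 = 0.9819.
C = 1 − 0.9819 = 0.0181 bits per channel use.

0.0181 bits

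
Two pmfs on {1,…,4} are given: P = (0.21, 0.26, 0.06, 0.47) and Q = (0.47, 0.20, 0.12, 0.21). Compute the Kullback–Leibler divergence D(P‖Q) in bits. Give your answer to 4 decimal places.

0.3406 bits

D(P‖Q) = Σ p·log₂(p/q).
  0.21·log₂(0.21/0.47) = -0.24408
  0.26·log₂(0.26/0.20) = 0.09841
  0.06·log₂(0.06/0.12) = -0.06000
  0.47·log₂(0.47/0.21) = 0.54627
D(P‖Q) = 0.3406 bits.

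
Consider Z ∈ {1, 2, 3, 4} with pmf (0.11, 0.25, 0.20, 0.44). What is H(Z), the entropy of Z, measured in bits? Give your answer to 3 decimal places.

H(Z) = −Σ p·log₂ p.
  −(0.11)·log₂(0.11) = 0.3503
  −(0.25)·log₂(0.25) = 0.5000
  −(0.20)·log₂(0.20) = 0.4644
  −(0.44)·log₂(0.44) = 0.5211
Sum: 0.3503 + 0.5000 + 0.4644 + 0.5211 = 1.836 bits.

1.836 bits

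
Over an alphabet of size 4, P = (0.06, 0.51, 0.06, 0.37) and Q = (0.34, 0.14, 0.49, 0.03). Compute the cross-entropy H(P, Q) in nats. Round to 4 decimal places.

2.4077 nats

H(P,Q) = −Σ p·ln q.
  −0.06·ln(0.34) = 0.06473
  −0.51·ln(0.14) = 1.00272
  −0.06·ln(0.49) = 0.04280
  −0.37·ln(0.03) = 1.29743
H(P,Q) = 2.4077 nats.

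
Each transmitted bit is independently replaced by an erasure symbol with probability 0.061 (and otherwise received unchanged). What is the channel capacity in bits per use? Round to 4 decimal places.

0.9390 bits

Binary erasure channel: capacity C = 1 − ε.
C = 1 − 0.061 = 0.9390 bits per channel use.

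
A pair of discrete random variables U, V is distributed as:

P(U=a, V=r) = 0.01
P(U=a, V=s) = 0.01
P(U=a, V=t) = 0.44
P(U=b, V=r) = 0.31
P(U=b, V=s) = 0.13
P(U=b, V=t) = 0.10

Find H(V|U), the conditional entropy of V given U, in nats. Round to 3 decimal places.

0.622 nats

Chain rule: H(V|U) = H(U,V) − H(U).
Marginals: p(U) = (0.4600, 0.5400), p(V) = (0.3200, 0.1400, 0.5400).
H(U,V) = 1.3119 nats; H(U) = 0.6899 nats.
H(V|U) = 1.3119 − 0.6899 = 0.622 nats.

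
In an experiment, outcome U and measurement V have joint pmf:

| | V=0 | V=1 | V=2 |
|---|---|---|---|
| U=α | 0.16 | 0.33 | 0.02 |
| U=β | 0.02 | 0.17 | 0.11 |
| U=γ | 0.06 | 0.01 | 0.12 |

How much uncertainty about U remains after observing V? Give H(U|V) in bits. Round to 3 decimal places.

Marginals: p(U) = (0.5100, 0.3000, 0.1900), p(V) = (0.2400, 0.5100, 0.2500).
H(U|V) = Σ p(V) · H(U|V=·).
  V=0: p=0.2400, H(U|V=0) = 1.1887
  V=1: p=0.5100, H(U|V=1) = 1.0459
  V=2: p=0.2500, H(U|V=2) = 1.3209
Weighted sum = 1.149 bits.

1.149 bits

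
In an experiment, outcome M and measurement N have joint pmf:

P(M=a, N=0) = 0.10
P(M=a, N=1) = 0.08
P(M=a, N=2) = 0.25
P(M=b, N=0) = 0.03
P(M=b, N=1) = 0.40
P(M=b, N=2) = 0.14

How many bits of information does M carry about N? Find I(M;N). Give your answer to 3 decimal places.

0.205 bits

Marginals: p(M) = (0.4300, 0.5700), p(N) = (0.1300, 0.4800, 0.3900).
I(M;N) = H(M) + H(N) − H(M,N).
H(M) = 0.9858, H(N) = 1.4207, H(M,N) = 2.2013.
I(M;N) = 0.9858 + 1.4207 − 2.2013 = 0.205 bits.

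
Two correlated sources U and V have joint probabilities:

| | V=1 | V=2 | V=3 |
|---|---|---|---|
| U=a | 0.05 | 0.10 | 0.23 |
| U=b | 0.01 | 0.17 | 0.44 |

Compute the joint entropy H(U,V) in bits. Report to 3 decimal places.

H(U,V) = −Σ p(x,y)·log₂ p(x,y) over all 6 cells.
  cell (a,1): −0.05·log₂0.05 = 0.2161
  cell (a,2): −0.10·log₂0.10 = 0.3322
  cell (a,3): −0.23·log₂0.23 = 0.4877
  cell (b,1): −0.01·log₂0.01 = 0.0664
  cell (b,2): −0.17·log₂0.17 = 0.4346
  cell (b,3): −0.44·log₂0.44 = 0.5211
Sum = 2.058 bits.

2.058 bits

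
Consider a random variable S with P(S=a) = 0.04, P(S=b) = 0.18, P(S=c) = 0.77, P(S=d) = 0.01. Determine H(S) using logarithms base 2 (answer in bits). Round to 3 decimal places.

H(S) = −Σ p·log₂ p.
  −(0.04)·log₂(0.04) = 0.1858
  −(0.18)·log₂(0.18) = 0.4453
  −(0.77)·log₂(0.77) = 0.2903
  −(0.01)·log₂(0.01) = 0.0664
Sum: 0.1858 + 0.4453 + 0.2903 + 0.0664 = 0.988 bits.

0.988 bits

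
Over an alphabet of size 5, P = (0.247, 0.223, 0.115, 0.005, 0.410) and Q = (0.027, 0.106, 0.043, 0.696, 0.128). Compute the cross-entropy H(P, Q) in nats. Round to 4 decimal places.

H(P,Q) = −Σ p·ln q.
  −0.247·ln(0.027) = 0.89214
  −0.223·ln(0.106) = 0.50048
  −0.115·ln(0.043) = 0.36185
  −0.005·ln(0.696) = 0.00181
  −0.410·ln(0.128) = 0.84285
H(P,Q) = 2.5991 nats.

2.5991 nats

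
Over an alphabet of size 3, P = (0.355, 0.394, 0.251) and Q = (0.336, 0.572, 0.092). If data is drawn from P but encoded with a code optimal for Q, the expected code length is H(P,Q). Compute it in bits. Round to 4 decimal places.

H(P,Q) = −Σ p·log₂ q.
  −0.355·log₂(0.336) = 0.55858
  −0.394·log₂(0.572) = 0.31753
  −0.251·log₂(0.092) = 0.86400
H(P,Q) = 1.7401 bits.

1.7401 bits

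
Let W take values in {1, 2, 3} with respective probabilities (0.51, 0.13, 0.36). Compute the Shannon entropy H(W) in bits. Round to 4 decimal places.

H(W) = −Σ p·log₂ p.
  −(0.51)·log₂(0.51) = 0.49543
  −(0.13)·log₂(0.13) = 0.38264
  −(0.36)·log₂(0.36) = 0.53062
Sum: 0.49543 + 0.38264 + 0.53062 = 1.4087 bits.

1.4087 bits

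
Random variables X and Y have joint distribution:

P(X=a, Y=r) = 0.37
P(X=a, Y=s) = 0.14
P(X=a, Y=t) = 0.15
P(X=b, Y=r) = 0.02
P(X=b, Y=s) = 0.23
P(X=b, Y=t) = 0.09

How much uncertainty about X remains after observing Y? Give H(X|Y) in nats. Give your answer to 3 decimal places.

Chain rule: H(X|Y) = H(X,Y) − H(Y).
Marginals: p(X) = (0.6600, 0.3400), p(Y) = (0.3900, 0.3700, 0.2400).
H(X,Y) = 1.5607 nats; H(Y) = 1.0776 nats.
H(X|Y) = 1.5607 − 1.0776 = 0.483 nats.

0.483 nats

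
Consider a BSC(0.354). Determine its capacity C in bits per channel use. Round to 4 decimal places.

Binary symmetric channel: C = 1 − h₂(ε) where h₂ is the binary entropy function.
h₂(0.354) = −0.354·log₂0.354 − 0.646·log₂0.646 = 0.9376.
C = 1 − 0.9376 = 0.0624 bits per channel use.

0.0624 bits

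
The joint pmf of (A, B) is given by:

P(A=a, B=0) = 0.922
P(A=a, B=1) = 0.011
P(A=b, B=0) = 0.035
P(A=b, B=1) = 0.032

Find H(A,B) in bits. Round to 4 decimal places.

0.5078 bits

H(A,B) = −Σ p(x,y)·log₂ p(x,y) over all 4 cells.
  cell (a,0): −0.922·log₂0.922 = 0.10802
  cell (a,1): −0.011·log₂0.011 = 0.07157
  cell (b,0): −0.035·log₂0.035 = 0.16928
  cell (b,1): −0.032·log₂0.032 = 0.15891
Sum = 0.5078 bits.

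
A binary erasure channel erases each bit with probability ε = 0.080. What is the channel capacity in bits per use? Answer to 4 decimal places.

0.9200 bits

Binary erasure channel: capacity C = 1 − ε.
C = 1 − 0.080 = 0.9200 bits per channel use.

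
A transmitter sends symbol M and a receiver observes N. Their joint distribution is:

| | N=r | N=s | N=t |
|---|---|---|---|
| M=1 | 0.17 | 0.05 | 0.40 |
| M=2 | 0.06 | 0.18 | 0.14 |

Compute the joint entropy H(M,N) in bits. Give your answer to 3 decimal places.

2.265 bits

H(M,N) = −Σ p(x,y)·log₂ p(x,y) over all 6 cells.
  cell (1,r): −0.17·log₂0.17 = 0.4346
  cell (1,s): −0.05·log₂0.05 = 0.2161
  cell (1,t): −0.40·log₂0.40 = 0.5288
  cell (2,r): −0.06·log₂0.06 = 0.2435
  cell (2,s): −0.18·log₂0.18 = 0.4453
  cell (2,t): −0.14·log₂0.14 = 0.3971
Sum = 2.265 bits.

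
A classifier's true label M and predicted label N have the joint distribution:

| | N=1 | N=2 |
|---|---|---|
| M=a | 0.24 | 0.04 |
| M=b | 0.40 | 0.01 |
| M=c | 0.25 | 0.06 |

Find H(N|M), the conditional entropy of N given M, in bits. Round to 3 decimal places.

0.453 bits

Marginals: p(M) = (0.2800, 0.4100, 0.3100), p(N) = (0.8900, 0.1100).
H(N|M) = Σ p(M) · H(N|M=·).
  M=a: p=0.2800, H(N|M=a) = 0.5917
  M=b: p=0.4100, H(N|M=b) = 0.1654
  M=c: p=0.3100, H(N|M=c) = 0.7088
Weighted sum = 0.453 bits.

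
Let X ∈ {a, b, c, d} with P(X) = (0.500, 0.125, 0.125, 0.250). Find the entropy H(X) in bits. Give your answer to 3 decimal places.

H(X) = −Σ p·log₂ p.
  −(0.500)·log₂(0.500) = 0.5000
  −(0.125)·log₂(0.125) = 0.3750
  −(0.125)·log₂(0.125) = 0.3750
  −(0.250)·log₂(0.250) = 0.5000
Sum: 0.5000 + 0.3750 + 0.3750 + 0.5000 = 1.750 bits.

1.750 bits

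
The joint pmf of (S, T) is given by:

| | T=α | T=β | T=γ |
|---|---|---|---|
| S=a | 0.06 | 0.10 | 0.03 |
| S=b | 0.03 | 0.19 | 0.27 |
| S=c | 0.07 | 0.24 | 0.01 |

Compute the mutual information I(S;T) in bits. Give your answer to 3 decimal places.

Marginals: p(S) = (0.1900, 0.4900, 0.3200), p(T) = (0.1600, 0.5300, 0.3100).
I(S;T) = H(S) + H(T) − H(S,T).
H(S) = 1.4855, H(T) = 1.4323, H(S,T) = 2.6736.
I(S;T) = 1.4855 + 1.4323 − 2.6736 = 0.244 bits.

0.244 bits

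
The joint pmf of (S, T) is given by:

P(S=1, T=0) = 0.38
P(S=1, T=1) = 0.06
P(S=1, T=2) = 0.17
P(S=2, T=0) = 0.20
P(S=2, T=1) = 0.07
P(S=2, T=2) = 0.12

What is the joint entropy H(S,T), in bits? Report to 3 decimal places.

H(S,T) = −Σ p(x,y)·log₂ p(x,y) over all 6 cells.
  cell (1,0): −0.38·log₂0.38 = 0.5305
  cell (1,1): −0.06·log₂0.06 = 0.2435
  cell (1,2): −0.17·log₂0.17 = 0.4346
  cell (2,0): −0.20·log₂0.20 = 0.4644
  cell (2,1): −0.07·log₂0.07 = 0.2686
  cell (2,2): −0.12·log₂0.12 = 0.3671
Sum = 2.309 bits.

2.309 bits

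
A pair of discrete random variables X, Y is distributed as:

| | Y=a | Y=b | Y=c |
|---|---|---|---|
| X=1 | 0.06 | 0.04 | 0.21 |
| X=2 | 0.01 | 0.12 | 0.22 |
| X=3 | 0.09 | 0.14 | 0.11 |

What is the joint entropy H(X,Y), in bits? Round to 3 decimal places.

H(X,Y) = −Σ p(x,y)·log₂ p(x,y) over all 9 cells.
  cell (1,a): −0.06·log₂0.06 = 0.2435
  cell (1,b): −0.04·log₂0.04 = 0.1858
  cell (1,c): −0.21·log₂0.21 = 0.4728
  cell (2,a): −0.01·log₂0.01 = 0.0664
  cell (2,b): −0.12·log₂0.12 = 0.3671
  cell (2,c): −0.22·log₂0.22 = 0.4806
  cell (3,a): −0.09·log₂0.09 = 0.3127
  cell (3,b): −0.14·log₂0.14 = 0.3971
  cell (3,c): −0.11·log₂0.11 = 0.3503
Sum = 2.876 bits.

2.876 bits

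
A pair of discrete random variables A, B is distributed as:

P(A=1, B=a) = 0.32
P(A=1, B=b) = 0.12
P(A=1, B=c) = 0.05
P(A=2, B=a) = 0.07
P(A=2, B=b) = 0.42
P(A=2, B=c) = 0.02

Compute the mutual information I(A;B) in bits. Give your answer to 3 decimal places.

Marginals: p(A) = (0.4900, 0.5100), p(B) = (0.3900, 0.5400, 0.0700).
I(A;B) = H(A) + H(B) − H(A,B).
H(A) = 0.9997, H(B) = 1.2784, H(A,B) = 2.0163.
I(A;B) = 0.9997 + 1.2784 − 2.0163 = 0.262 bits.

0.262 bits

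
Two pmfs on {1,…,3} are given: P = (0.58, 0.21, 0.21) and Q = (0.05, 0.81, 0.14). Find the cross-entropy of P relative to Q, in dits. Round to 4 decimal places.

0.9531 dits

H(P,Q) = −Σ p·log₁₀ q.
  −0.58·log₁₀(0.05) = 0.75460
  −0.21·log₁₀(0.81) = 0.01922
  −0.21·log₁₀(0.14) = 0.17931
H(P,Q) = 0.9531 dits.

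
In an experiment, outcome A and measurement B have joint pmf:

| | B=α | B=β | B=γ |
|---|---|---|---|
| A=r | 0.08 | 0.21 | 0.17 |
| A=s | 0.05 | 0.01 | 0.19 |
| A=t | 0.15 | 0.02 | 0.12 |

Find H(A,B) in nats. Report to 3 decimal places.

H(A,B) = −Σ p(x,y)·ln p(x,y) over all 9 cells.
  cell (r,α): −0.08·ln0.08 = 0.2021
  cell (r,β): −0.21·ln0.21 = 0.3277
  cell (r,γ): −0.17·ln0.17 = 0.3012
  cell (s,α): −0.05·ln0.05 = 0.1498
  cell (s,β): −0.01·ln0.01 = 0.0461
  cell (s,γ): −0.19·ln0.19 = 0.3155
  cell (t,α): −0.15·ln0.15 = 0.2846
  cell (t,β): −0.02·ln0.02 = 0.0782
  cell (t,γ): −0.12·ln0.12 = 0.2544
Sum = 1.960 nats.

1.960 nats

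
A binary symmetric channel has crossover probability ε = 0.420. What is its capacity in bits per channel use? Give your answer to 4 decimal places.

0.0185 bits

Binary symmetric channel: C = 1 − h₂(ε) where h₂ is the binary entropy function.
h₂(0.420) = −0.420·log₂0.420 − 0.580·log₂0.580 = 0.9815.
C = 1 − 0.9815 = 0.0185 bits per channel use.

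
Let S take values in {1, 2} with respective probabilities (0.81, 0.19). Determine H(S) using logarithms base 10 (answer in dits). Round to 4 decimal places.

0.2112 dits

H(S) = −Σ p·log₁₀ p.
  −(0.81)·log₁₀(0.81) = 0.07413
  −(0.19)·log₁₀(0.19) = 0.13704
Sum: 0.07413 + 0.13704 = 0.2112 dits.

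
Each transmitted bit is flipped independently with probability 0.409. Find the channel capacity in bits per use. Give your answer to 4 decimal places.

0.0240 bits

Binary symmetric channel: C = 1 − h₂(ε) where h₂ is the binary entropy function.
h₂(0.409) = −0.409·log₂0.409 − 0.591·log₂0.591 = 0.9760.
C = 1 − 0.9760 = 0.0240 bits per channel use.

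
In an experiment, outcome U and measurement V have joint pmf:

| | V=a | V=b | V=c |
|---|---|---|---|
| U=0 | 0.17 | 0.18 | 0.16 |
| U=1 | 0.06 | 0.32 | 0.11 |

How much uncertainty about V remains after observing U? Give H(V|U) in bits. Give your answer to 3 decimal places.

1.423 bits

Chain rule: H(V|U) = H(U,V) − H(U).
Marginals: p(U) = (0.5100, 0.4900), p(V) = (0.2300, 0.5000, 0.2700).
H(U,V) = 2.4228 bits; H(U) = 0.9997 bits.
H(V|U) = 2.4228 − 0.9997 = 1.423 bits.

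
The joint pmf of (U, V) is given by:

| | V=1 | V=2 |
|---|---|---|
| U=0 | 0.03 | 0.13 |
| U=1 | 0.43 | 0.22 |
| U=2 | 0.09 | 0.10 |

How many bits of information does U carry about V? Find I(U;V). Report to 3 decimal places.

0.092 bits

Marginals: p(U) = (0.1600, 0.6500, 0.1900), p(V) = (0.5500, 0.4500).
I(U;V) = H(U) + H(V) − H(U,V).
H(U) = 1.2822, H(V) = 0.9928, H(U,V) = 2.1834.
I(U;V) = 1.2822 + 0.9928 − 2.1834 = 0.092 bits.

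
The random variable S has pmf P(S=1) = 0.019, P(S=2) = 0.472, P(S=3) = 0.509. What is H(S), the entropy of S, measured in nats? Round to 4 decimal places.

H(S) = −Σ p·ln p.
  −(0.019)·ln(0.019) = 0.07530
  −(0.472)·ln(0.472) = 0.35437
  −(0.509)·ln(0.509) = 0.34373
Sum: 0.07530 + 0.35437 + 0.34373 = 0.7734 nats.

0.7734 nats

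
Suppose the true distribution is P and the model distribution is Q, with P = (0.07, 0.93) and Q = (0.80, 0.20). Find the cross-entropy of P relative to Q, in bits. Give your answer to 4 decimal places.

H(P,Q) = −Σ p·log₂ q.
  −0.07·log₂(0.80) = 0.02253
  −0.93·log₂(0.20) = 2.15939
H(P,Q) = 2.1819 bits.

2.1819 bits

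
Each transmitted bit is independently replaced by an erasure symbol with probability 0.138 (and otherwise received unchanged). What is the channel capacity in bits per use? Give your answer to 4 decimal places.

Binary erasure channel: capacity C = 1 − ε.
C = 1 − 0.138 = 0.8620 bits per channel use.

0.8620 bits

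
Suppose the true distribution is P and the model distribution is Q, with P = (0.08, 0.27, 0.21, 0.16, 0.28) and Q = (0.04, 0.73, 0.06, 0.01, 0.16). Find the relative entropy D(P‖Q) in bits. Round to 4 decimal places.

0.9382 bits

D(P‖Q) = Σ p·log₂(p/q).
  0.08·log₂(0.08/0.04) = 0.08000
  0.27·log₂(0.27/0.73) = -0.38743
  0.21·log₂(0.21/0.06) = 0.37954
  0.16·log₂(0.16/0.01) = 0.64000
  0.28·log₂(0.28/0.16) = 0.22606
D(P‖Q) = 0.9382 bits.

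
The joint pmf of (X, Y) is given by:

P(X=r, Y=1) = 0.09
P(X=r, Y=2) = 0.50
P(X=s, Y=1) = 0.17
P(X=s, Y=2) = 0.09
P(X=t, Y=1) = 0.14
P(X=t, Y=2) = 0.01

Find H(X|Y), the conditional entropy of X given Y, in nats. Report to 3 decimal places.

Marginals: p(X) = (0.5900, 0.2600, 0.1500), p(Y) = (0.4000, 0.6000).
H(X|Y) = Σ p(Y) · H(X|Y=·).
  Y=1: p=0.4000, H(X|Y=1) = 1.0667
  Y=2: p=0.6000, H(X|Y=2) = 0.5047
Weighted sum = 0.730 nats.

0.730 nats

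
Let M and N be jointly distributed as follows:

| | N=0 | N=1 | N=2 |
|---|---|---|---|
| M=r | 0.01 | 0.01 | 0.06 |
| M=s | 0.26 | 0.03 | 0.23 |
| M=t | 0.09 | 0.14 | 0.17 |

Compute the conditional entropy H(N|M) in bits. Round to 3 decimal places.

1.355 bits

Marginals: p(M) = (0.0800, 0.5200, 0.4000), p(N) = (0.3600, 0.1800, 0.4600).
H(N|M) = Σ p(M) · H(N|M=·).
  M=r: p=0.0800, H(N|M=r) = 1.0613
  M=s: p=0.5200, H(N|M=s) = 1.2580
  M=t: p=0.4000, H(N|M=t) = 1.5389
Weighted sum = 1.355 bits.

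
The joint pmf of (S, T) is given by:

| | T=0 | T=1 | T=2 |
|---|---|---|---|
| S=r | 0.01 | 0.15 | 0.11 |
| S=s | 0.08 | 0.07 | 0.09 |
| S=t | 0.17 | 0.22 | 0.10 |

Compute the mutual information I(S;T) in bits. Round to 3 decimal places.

0.109 bits

Marginals: p(S) = (0.2700, 0.2400, 0.4900), p(T) = (0.2600, 0.4400, 0.3000).
I(S;T) = H(S) + H(T) − H(S,T).
H(S) = 1.5084, H(T) = 1.5475, H(S,T) = 2.9473.
I(S;T) = 1.5084 + 1.5475 − 2.9473 = 0.109 bits.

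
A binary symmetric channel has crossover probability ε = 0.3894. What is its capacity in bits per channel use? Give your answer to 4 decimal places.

0.0356 bits

Binary symmetric channel: C = 1 − h₂(ε) where h₂ is the binary entropy function.
h₂(0.3894) = −0.3894·log₂0.3894 − 0.6106·log₂0.6106 = 0.9644.
C = 1 − 0.9644 = 0.0356 bits per channel use.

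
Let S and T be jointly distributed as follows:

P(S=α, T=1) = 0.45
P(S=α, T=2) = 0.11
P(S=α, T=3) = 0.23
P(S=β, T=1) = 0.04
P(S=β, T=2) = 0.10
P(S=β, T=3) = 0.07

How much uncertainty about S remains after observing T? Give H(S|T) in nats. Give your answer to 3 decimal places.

0.447 nats

Chain rule: H(S|T) = H(S,T) − H(T).
Marginals: p(S) = (0.7900, 0.2100), p(T) = (0.4900, 0.2100, 0.3000).
H(S,T) = 1.4853 nats; H(T) = 1.0385 nats.
H(S|T) = 1.4853 − 1.0385 = 0.447 nats.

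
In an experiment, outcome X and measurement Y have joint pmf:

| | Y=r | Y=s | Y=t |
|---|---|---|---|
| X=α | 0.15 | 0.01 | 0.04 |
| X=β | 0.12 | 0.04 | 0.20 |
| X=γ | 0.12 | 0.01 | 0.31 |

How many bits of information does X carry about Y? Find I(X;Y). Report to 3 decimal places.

0.127 bits

Marginals: p(X) = (0.2000, 0.3600, 0.4400), p(Y) = (0.3900, 0.0600, 0.5500).
I(X;Y) = H(X) + H(Y) − H(X,Y).
H(X) = 1.5161, H(Y) = 1.2477, H(X,Y) = 2.6372.
I(X;Y) = 1.5161 + 1.2477 − 2.6372 = 0.127 bits.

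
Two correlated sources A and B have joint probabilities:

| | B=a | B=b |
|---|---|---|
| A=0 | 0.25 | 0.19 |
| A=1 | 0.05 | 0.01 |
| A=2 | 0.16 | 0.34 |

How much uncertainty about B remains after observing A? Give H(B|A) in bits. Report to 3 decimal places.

Chain rule: H(B|A) = H(A,B) − H(A).
Marginals: p(A) = (0.4400, 0.0600, 0.5000), p(B) = (0.4600, 0.5400).
H(A,B) = 2.1900 bits; H(A) = 1.2647 bits.
H(B|A) = 2.1900 − 1.2647 = 0.925 bits.

0.925 bits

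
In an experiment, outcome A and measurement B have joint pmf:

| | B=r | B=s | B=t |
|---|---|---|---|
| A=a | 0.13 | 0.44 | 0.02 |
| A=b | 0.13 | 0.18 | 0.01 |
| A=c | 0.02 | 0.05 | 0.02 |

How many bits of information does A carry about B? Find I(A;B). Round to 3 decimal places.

0.052 bits

Marginals: p(A) = (0.5900, 0.3200, 0.0900), p(B) = (0.2800, 0.6700, 0.0500).
I(A;B) = Σ p(x,y)·log₂[p(x,y)/(p(x)p(y))].
  (a,r): 0.13·log₂(0.7869) = -0.0449
  (a,s): 0.44·log₂(1.1131) = 0.0680
  (a,t): 0.02·log₂(0.6780) = -0.0112
  (b,r): 0.13·log₂(1.4509) = 0.0698
  (b,s): 0.18·log₂(0.8396) = -0.0454
  (b,t): 0.01·log₂(0.6250) = -0.0068
  (c,r): 0.02·log₂(0.7937) = -0.0067
  (c,s): 0.05·log₂(0.8292) = -0.0135
  (c,t): 0.02·log₂(4.4444) = 0.0430
Sum = 0.052 bits.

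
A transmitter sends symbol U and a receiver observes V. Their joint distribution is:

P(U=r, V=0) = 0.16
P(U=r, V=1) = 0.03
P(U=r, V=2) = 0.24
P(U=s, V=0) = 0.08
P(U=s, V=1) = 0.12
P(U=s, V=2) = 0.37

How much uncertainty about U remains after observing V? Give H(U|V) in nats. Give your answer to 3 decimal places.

Marginals: p(U) = (0.4300, 0.5700), p(V) = (0.2400, 0.1500, 0.6100).
H(U|V) = Σ p(V) · H(U|V=·).
  V=0: p=0.2400, H(U|V=0) = 0.6365
  V=1: p=0.1500, H(U|V=1) = 0.5004
  V=2: p=0.6100, H(U|V=2) = 0.6703
Weighted sum = 0.637 nats.

0.637 nats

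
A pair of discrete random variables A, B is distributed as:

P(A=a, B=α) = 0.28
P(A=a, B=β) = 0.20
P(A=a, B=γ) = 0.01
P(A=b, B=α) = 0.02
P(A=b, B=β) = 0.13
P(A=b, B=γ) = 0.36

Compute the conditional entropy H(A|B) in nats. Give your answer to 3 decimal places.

Chain rule: H(A|B) = H(A,B) − H(B).
Marginals: p(A) = (0.4900, 0.5100), p(B) = (0.3000, 0.3300, 0.3700).
H(A,B) = 1.4356 nats; H(B) = 1.0949 nats.
H(A|B) = 1.4356 − 1.0949 = 0.341 nats.

0.341 nats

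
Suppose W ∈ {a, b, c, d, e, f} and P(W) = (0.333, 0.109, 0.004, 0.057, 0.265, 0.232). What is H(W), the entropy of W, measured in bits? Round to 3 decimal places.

H(W) = −Σ p·log₂ p.
  −(0.333)·log₂(0.333) = 0.5283
  −(0.109)·log₂(0.109) = 0.3485
  −(0.004)·log₂(0.004) = 0.0319
  −(0.057)·log₂(0.057) = 0.2356
  −(0.265)·log₂(0.265) = 0.5077
  −(0.232)·log₂(0.232) = 0.4890
Sum: 0.5283 + 0.3485 + 0.0319 + 0.2356 + 0.5077 + 0.4890 = 2.141 bits.

2.141 bits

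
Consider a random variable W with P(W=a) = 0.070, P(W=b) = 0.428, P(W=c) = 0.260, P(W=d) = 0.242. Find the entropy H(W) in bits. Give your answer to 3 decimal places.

1.793 bits

H(W) = −Σ p·log₂ p.
  −(0.070)·log₂(0.070) = 0.2686
  −(0.428)·log₂(0.428) = 0.5240
  −(0.260)·log₂(0.260) = 0.5053
  −(0.242)·log₂(0.242) = 0.4954
Sum: 0.2686 + 0.5240 + 0.5053 + 0.4954 = 1.793 bits.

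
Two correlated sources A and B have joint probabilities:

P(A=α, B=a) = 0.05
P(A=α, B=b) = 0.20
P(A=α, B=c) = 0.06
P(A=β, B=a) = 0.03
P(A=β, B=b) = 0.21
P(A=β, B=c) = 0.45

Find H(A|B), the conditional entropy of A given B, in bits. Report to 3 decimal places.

0.753 bits

Marginals: p(A) = (0.3100, 0.6900), p(B) = (0.0800, 0.4100, 0.5100).
H(A|B) = Σ p(B) · H(A|B=·).
  B=a: p=0.0800, H(A|B=a) = 0.9544
  B=b: p=0.4100, H(A|B=b) = 0.9996
  B=c: p=0.5100, H(A|B=c) = 0.5226
Weighted sum = 0.753 bits.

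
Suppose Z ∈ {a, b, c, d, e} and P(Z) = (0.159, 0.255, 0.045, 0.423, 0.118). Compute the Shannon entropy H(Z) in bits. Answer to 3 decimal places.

2.015 bits

H(Z) = −Σ p·log₂ p.
  −(0.159)·log₂(0.159) = 0.4218
  −(0.255)·log₂(0.255) = 0.5027
  −(0.045)·log₂(0.045) = 0.2013
  −(0.423)·log₂(0.423) = 0.5251
  −(0.118)·log₂(0.118) = 0.3638
Sum: 0.4218 + 0.5027 + 0.2013 + 0.5251 + 0.3638 = 2.015 bits.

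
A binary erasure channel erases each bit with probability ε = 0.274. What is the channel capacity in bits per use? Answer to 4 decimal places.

Binary erasure channel: capacity C = 1 − ε.
C = 1 − 0.274 = 0.7260 bits per channel use.

0.7260 bits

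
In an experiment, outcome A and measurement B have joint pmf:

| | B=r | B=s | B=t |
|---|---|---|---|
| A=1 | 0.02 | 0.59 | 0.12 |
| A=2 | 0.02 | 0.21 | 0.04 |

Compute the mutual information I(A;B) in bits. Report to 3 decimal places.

Marginals: p(A) = (0.7300, 0.2700), p(B) = (0.0400, 0.8000, 0.1600).
I(A;B) = H(A) + H(B) − H(A,B).
H(A) = 0.8415, H(B) = 0.8663, H(A,B) = 1.7005.
I(A;B) = 0.8415 + 0.8663 − 1.7005 = 0.007 bits.

0.007 bits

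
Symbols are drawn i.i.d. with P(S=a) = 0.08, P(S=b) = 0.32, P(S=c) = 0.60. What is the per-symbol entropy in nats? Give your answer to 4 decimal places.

0.8732 nats

H(S) = −Σ p·ln p.
  −(0.08)·ln(0.08) = 0.20206
  −(0.32)·ln(0.32) = 0.36462
  −(0.60)·ln(0.60) = 0.30650
Sum: 0.20206 + 0.36462 + 0.30650 = 0.8732 nats.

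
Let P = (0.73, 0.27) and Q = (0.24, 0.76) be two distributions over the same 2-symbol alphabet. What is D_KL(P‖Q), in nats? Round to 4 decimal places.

D(P‖Q) = Σ p·ln(p/q).
  0.73·ln(0.73/0.24) = 0.81206
  0.27·ln(0.27/0.76) = -0.27942
D(P‖Q) = 0.5326 nats.

0.5326 nats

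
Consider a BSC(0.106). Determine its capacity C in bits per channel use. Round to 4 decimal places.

Binary symmetric channel: C = 1 − h₂(ε) where h₂ is the binary entropy function.
h₂(0.106) = −0.106·log₂0.106 − 0.894·log₂0.894 = 0.4877.
C = 1 − 0.4877 = 0.5123 bits per channel use.

0.5123 bits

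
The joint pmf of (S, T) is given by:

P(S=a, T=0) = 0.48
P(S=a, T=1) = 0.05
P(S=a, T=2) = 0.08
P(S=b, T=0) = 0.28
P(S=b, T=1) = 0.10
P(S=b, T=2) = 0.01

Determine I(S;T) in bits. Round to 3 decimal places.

Marginals: p(S) = (0.6100, 0.3900), p(T) = (0.7600, 0.1500, 0.0900).
I(S;T) = H(S) + H(T) − H(S,T).
H(S) = 0.9648, H(T) = 1.0241, H(S,T) = 1.9287.
I(S;T) = 0.9648 + 1.0241 − 1.9287 = 0.060 bits.

0.060 bits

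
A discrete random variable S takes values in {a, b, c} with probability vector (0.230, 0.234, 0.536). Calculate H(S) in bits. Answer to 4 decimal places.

1.4602 bits

H(S) = −Σ p·log₂ p.
  −(0.230)·log₂(0.230) = 0.48767
  −(0.234)·log₂(0.234) = 0.49033
  −(0.536)·log₂(0.536) = 0.48224
Sum: 0.48767 + 0.49033 + 0.48224 = 1.4602 bits.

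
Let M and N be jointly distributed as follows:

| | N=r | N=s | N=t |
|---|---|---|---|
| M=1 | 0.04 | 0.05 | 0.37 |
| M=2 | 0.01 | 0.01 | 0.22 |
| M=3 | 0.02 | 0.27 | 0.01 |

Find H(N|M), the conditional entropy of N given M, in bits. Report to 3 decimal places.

0.705 bits

Marginals: p(M) = (0.4600, 0.2400, 0.3000), p(N) = (0.0700, 0.3300, 0.6000).
H(N|M) = Σ p(M) · H(N|M=·).
  M=1: p=0.4600, H(N|M=1) = 0.9071
  M=2: p=0.2400, H(N|M=2) = 0.4972
  M=3: p=0.3000, H(N|M=3) = 0.5608
Weighted sum = 0.705 bits.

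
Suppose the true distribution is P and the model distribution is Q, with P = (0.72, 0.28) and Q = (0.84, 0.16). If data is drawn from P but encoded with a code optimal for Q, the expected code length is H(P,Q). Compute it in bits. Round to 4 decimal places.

0.9214 bits

H(P,Q) = −Σ p·log₂ q.
  −0.72·log₂(0.84) = 0.18111
  −0.28·log₂(0.16) = 0.74028
H(P,Q) = 0.9214 bits.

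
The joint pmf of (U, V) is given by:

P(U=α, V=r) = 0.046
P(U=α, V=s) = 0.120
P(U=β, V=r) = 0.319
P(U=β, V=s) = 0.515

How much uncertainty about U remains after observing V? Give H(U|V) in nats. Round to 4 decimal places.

0.4461 nats

Chain rule: H(U|V) = H(U,V) − H(V).
Marginals: p(U) = (0.1660, 0.8340), p(V) = (0.3650, 0.6350).
H(U,V) = 1.1023 nats; H(V) = 0.6562 nats.
H(U|V) = 1.1023 − 0.6562 = 0.4461 nats.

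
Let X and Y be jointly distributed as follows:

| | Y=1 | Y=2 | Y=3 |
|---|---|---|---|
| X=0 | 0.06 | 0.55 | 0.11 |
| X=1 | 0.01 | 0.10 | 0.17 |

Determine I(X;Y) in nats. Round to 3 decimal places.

0.098 nats

Marginals: p(X) = (0.7200, 0.2800), p(Y) = (0.0700, 0.6500, 0.2800).
I(X;Y) = H(X) + H(Y) − H(X,Y).
H(X) = 0.5930, H(Y) = 0.8226, H(X,Y) = 1.3180.
I(X;Y) = 0.5930 + 0.8226 − 1.3180 = 0.098 nats.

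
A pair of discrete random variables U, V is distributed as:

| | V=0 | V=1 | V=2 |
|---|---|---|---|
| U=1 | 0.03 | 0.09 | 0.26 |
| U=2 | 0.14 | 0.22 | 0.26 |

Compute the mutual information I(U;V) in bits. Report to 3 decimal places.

0.054 bits

Marginals: p(U) = (0.3800, 0.6200), p(V) = (0.1700, 0.3100, 0.5200).
I(U;V) = Σ p(x,y)·log₂[p(x,y)/(p(x)p(y))].
  (1,0): 0.03·log₂(0.4644) = -0.0332
  (1,1): 0.09·log₂(0.7640) = -0.0350
  (1,2): 0.26·log₂(1.3158) = 0.1029
  (2,0): 0.14·log₂(1.3283) = 0.0573
  (2,1): 0.22·log₂(1.1446) = 0.0429
  (2,2): 0.26·log₂(0.8065) = -0.0807
Sum = 0.054 bits.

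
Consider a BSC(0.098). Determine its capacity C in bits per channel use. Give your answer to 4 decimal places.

0.5374 bits

Binary symmetric channel: C = 1 − h₂(ε) where h₂ is the binary entropy function.
h₂(0.098) = −0.098·log₂0.098 − 0.902·log₂0.902 = 0.4626.
C = 1 − 0.4626 = 0.5374 bits per channel use.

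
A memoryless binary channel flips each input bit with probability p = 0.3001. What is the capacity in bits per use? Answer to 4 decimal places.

0.1186 bits

Binary symmetric channel: C = 1 − h₂(ε) where h₂ is the binary entropy function.
h₂(0.3001) = −0.3001·log₂0.3001 − 0.6999·log₂0.6999 = 0.8814.
C = 1 − 0.8814 = 0.1186 bits per channel use.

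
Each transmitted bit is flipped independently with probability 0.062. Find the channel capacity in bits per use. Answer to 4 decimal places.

Binary symmetric channel: C = 1 − h₂(ε) where h₂ is the binary entropy function.
h₂(0.062) = −0.062·log₂0.062 − 0.938·log₂0.938 = 0.3353.
C = 1 − 0.3353 = 0.6647 bits per channel use.

0.6647 bits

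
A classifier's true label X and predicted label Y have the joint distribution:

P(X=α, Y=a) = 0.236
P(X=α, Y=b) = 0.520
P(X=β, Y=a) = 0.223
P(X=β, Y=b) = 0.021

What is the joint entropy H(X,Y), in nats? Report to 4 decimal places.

H(X,Y) = −Σ p(x,y)·ln p(x,y) over all 4 cells.
  cell (α,a): −0.236·ln0.236 = 0.34077
  cell (α,b): −0.520·ln0.520 = 0.34004
  cell (β,a): −0.223·ln0.223 = 0.33463
  cell (β,b): −0.021·ln0.021 = 0.08113
Sum = 1.0966 nats.

1.0966 nats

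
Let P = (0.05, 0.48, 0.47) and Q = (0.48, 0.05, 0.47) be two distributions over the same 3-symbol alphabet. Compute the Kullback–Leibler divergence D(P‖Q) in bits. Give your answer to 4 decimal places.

D(P‖Q) = Σ p·log₂(p/q).
  0.05·log₂(0.05/0.48) = -0.16315
  0.48·log₂(0.48/0.05) = 1.56626
  0.47·log₂(0.47/0.47) = 0.00000
D(P‖Q) = 1.4031 bits.

1.4031 bits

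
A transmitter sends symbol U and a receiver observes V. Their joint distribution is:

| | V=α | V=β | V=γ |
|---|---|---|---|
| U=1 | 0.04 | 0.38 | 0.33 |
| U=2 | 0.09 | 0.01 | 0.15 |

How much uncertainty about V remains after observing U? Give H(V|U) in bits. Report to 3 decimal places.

1.222 bits

Marginals: p(U) = (0.7500, 0.2500), p(V) = (0.1300, 0.3900, 0.4800).
H(V|U) = Σ p(U) · H(V|U=·).
  U=1: p=0.7500, H(V|U=1) = 1.2437
  U=2: p=0.2500, H(V|U=2) = 1.1585
Weighted sum = 1.222 bits.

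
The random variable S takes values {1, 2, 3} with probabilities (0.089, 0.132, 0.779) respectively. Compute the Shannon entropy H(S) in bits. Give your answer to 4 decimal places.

0.9769 bits

H(S) = −Σ p·log₂ p.
  −(0.089)·log₂(0.089) = 0.31061
  −(0.132)·log₂(0.132) = 0.38562
  −(0.779)·log₂(0.779) = 0.28068
Sum: 0.31061 + 0.38562 + 0.28068 = 0.9769 bits.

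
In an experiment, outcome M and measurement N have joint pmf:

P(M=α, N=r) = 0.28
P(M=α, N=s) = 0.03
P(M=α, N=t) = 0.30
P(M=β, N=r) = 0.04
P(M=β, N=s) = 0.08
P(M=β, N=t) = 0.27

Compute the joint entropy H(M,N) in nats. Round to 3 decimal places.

1.507 nats

H(M,N) = −Σ p(x,y)·ln p(x,y) over all 6 cells.
  cell (α,r): −0.28·ln0.28 = 0.3564
  cell (α,s): −0.03·ln0.03 = 0.1052
  cell (α,t): −0.30·ln0.30 = 0.3612
  cell (β,r): −0.04·ln0.04 = 0.1288
  cell (β,s): −0.08·ln0.08 = 0.2021
  cell (β,t): −0.27·ln0.27 = 0.3535
Sum = 1.507 nats.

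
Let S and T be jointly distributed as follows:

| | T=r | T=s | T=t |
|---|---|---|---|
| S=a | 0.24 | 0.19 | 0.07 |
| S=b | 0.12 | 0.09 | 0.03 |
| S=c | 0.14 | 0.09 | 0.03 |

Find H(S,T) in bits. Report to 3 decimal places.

H(S,T) = −Σ p(x,y)·log₂ p(x,y) over all 9 cells.
  cell (a,r): −0.24·log₂0.24 = 0.4941
  cell (a,s): −0.19·log₂0.19 = 0.4552
  cell (a,t): −0.07·log₂0.07 = 0.2686
  cell (b,r): −0.12·log₂0.12 = 0.3671
  cell (b,s): −0.09·log₂0.09 = 0.3127
  cell (b,t): −0.03·log₂0.03 = 0.1518
  cell (c,r): −0.14·log₂0.14 = 0.3971
  cell (c,s): −0.09·log₂0.09 = 0.3127
  cell (c,t): −0.03·log₂0.03 = 0.1518
Sum = 2.911 bits.

2.911 bits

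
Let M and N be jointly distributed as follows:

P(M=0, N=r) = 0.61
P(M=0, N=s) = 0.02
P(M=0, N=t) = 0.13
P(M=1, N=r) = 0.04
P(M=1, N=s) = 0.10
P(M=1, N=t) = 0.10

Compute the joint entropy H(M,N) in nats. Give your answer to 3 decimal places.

H(M,N) = −Σ p(x,y)·ln p(x,y) over all 6 cells.
  cell (0,r): −0.61·ln0.61 = 0.3015
  cell (0,s): −0.02·ln0.02 = 0.0782
  cell (0,t): −0.13·ln0.13 = 0.2652
  cell (1,r): −0.04·ln0.04 = 0.1288
  cell (1,s): −0.10·ln0.10 = 0.2303
  cell (1,t): −0.10·ln0.10 = 0.2303
Sum = 1.234 nats.

1.234 nats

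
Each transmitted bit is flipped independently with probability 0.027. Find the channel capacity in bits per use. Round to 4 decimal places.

0.8209 bits

Binary symmetric channel: C = 1 − h₂(ε) where h₂ is the binary entropy function.
h₂(0.027) = −0.027·log₂0.027 − 0.973·log₂0.973 = 0.1791.
C = 1 − 0.1791 = 0.8209 bits per channel use.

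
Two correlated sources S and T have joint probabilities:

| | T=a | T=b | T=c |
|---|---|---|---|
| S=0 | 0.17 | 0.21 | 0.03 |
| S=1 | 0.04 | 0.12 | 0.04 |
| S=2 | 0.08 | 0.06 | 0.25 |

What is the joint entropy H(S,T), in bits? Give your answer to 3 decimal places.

H(S,T) = −Σ p(x,y)·log₂ p(x,y) over all 9 cells.
  cell (0,a): −0.17·log₂0.17 = 0.4346
  cell (0,b): −0.21·log₂0.21 = 0.4728
  cell (0,c): −0.03·log₂0.03 = 0.1518
  cell (1,a): −0.04·log₂0.04 = 0.1858
  cell (1,b): −0.12·log₂0.12 = 0.3671
  cell (1,c): −0.04·log₂0.04 = 0.1858
  cell (2,a): −0.08·log₂0.08 = 0.2915
  cell (2,b): −0.06·log₂0.06 = 0.2435
  cell (2,c): −0.25·log₂0.25 = 0.5000
Sum = 2.833 bits.

2.833 bits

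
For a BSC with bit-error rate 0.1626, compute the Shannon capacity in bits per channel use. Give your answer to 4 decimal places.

Binary symmetric channel: C = 1 − h₂(ε) where h₂ is the binary entropy function.
h₂(0.1626) = −0.1626·log₂0.1626 − 0.8374·log₂0.8374 = 0.6405.
C = 1 − 0.6405 = 0.3595 bits per channel use.

0.3595 bits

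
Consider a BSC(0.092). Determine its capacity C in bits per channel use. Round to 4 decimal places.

Binary symmetric channel: C = 1 − h₂(ε) where h₂ is the binary entropy function.
h₂(0.092) = −0.092·log₂0.092 − 0.908·log₂0.908 = 0.4431.
C = 1 − 0.4431 = 0.5569 bits per channel use.

0.5569 bits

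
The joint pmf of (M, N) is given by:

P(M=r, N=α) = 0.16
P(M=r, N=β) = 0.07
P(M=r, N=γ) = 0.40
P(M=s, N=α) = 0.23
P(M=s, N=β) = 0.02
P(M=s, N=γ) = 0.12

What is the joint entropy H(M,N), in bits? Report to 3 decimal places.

2.188 bits

H(M,N) = −Σ p(x,y)·log₂ p(x,y) over all 6 cells.
  cell (r,α): −0.16·log₂0.16 = 0.4230
  cell (r,β): −0.07·log₂0.07 = 0.2686
  cell (r,γ): −0.40·log₂0.40 = 0.5288
  cell (s,α): −0.23·log₂0.23 = 0.4877
  cell (s,β): −0.02·log₂0.02 = 0.1129
  cell (s,γ): −0.12·log₂0.12 = 0.3671
Sum = 2.188 bits.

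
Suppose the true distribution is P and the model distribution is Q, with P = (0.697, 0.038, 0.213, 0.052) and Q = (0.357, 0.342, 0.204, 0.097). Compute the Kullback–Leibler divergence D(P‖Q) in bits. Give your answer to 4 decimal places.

D(P‖Q) = Σ p·log₂(p/q).
  0.697·log₂(0.697/0.357) = 0.67277
  0.038·log₂(0.038/0.342) = -0.12046
  0.213·log₂(0.213/0.204) = 0.01327
  0.052·log₂(0.052/0.097) = -0.04677
D(P‖Q) = 0.5188 bits.

0.5188 bits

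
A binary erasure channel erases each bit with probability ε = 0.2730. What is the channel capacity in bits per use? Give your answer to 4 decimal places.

Binary erasure channel: capacity C = 1 − ε.
C = 1 − 0.2730 = 0.7270 bits per channel use.

0.7270 bits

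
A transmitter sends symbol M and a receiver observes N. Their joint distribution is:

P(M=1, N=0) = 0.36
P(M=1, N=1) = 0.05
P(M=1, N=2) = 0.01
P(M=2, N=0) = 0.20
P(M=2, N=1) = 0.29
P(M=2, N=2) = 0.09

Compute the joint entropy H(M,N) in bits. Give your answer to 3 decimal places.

H(M,N) = −Σ p(x,y)·log₂ p(x,y) over all 6 cells.
  cell (1,0): −0.36·log₂0.36 = 0.5306
  cell (1,1): −0.05·log₂0.05 = 0.2161
  cell (1,2): −0.01·log₂0.01 = 0.0664
  cell (2,0): −0.20·log₂0.20 = 0.4644
  cell (2,1): −0.29·log₂0.29 = 0.5179
  cell (2,2): −0.09·log₂0.09 = 0.3127
Sum = 2.108 bits.

2.108 bits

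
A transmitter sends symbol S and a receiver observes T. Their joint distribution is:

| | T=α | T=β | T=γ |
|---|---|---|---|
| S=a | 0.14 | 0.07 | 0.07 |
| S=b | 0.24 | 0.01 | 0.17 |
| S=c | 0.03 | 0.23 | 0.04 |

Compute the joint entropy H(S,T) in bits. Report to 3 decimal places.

H(S,T) = −Σ p(x,y)·log₂ p(x,y) over all 9 cells.
  cell (a,α): −0.14·log₂0.14 = 0.3971
  cell (a,β): −0.07·log₂0.07 = 0.2686
  cell (a,γ): −0.07·log₂0.07 = 0.2686
  cell (b,α): −0.24·log₂0.24 = 0.4941
  cell (b,β): −0.01·log₂0.01 = 0.0664
  cell (b,γ): −0.17·log₂0.17 = 0.4346
  cell (c,α): −0.03·log₂0.03 = 0.1518
  cell (c,β): −0.23·log₂0.23 = 0.4877
  cell (c,γ): −0.04·log₂0.04 = 0.1858
Sum = 2.755 bits.

2.755 bits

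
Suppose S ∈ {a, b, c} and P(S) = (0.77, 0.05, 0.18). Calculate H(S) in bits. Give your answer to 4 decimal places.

H(S) = −Σ p·log₂ p.
  −(0.77)·log₂(0.77) = 0.29034
  −(0.05)·log₂(0.05) = 0.21610
  −(0.18)·log₂(0.18) = 0.44531
Sum: 0.29034 + 0.21610 + 0.44531 = 0.9517 bits.

0.9517 bits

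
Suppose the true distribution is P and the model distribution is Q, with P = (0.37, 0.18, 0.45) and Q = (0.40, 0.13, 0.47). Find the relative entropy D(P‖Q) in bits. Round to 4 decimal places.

0.0147 bits

D(P‖Q) = Σ p·log₂(p/q).
  0.37·log₂(0.37/0.40) = -0.04162
  0.18·log₂(0.18/0.13) = 0.08451
  0.45·log₂(0.45/0.47) = -0.02823
D(P‖Q) = 0.0147 bits.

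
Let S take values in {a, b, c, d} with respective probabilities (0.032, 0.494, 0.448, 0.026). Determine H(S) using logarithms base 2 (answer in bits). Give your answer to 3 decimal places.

H(S) = −Σ p·log₂ p.
  −(0.032)·log₂(0.032) = 0.1589
  −(0.494)·log₂(0.494) = 0.5026
  −(0.448)·log₂(0.448) = 0.5190
  −(0.026)·log₂(0.026) = 0.1369
Sum: 0.1589 + 0.5026 + 0.5190 + 0.1369 = 1.317 bits.

1.317 bits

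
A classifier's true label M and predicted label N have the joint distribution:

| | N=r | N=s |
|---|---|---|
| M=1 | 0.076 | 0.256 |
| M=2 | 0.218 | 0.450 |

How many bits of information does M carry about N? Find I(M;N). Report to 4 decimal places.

0.0075 bits

Marginals: p(M) = (0.3320, 0.6680), p(N) = (0.2940, 0.7060).
I(M;N) = H(M) + H(N) − H(M,N).
H(M) = 0.9170, H(N) = 0.8738, H(M,N) = 1.7833.
I(M;N) = 0.9170 + 0.8738 − 1.7833 = 0.0075 bits.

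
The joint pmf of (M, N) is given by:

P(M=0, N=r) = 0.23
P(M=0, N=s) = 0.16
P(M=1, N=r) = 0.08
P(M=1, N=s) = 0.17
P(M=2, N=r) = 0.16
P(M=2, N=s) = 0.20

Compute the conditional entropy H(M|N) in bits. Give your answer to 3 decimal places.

Marginals: p(M) = (0.3900, 0.2500, 0.3600), p(N) = (0.4700, 0.5300).
H(M|N) = Σ p(N) · H(M|N=·).
  N=r: p=0.4700, H(M|N=r) = 1.4686
  N=s: p=0.5300, H(M|N=s) = 1.5784
Weighted sum = 1.527 bits.

1.527 bits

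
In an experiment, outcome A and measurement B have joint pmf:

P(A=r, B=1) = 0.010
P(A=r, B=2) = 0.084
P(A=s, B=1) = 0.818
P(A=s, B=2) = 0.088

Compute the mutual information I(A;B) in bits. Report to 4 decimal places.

Marginals: p(A) = (0.0940, 0.9060), p(B) = (0.8280, 0.1720).
I(A;B) = Σ p(x,y)·log₂[p(x,y)/(p(x)p(y))].
  (r,1): 0.010·log₂(0.1285) = -0.02960
  (r,2): 0.084·log₂(5.1954) = 0.19969
  (s,1): 0.818·log₂(1.0904) = 0.10216
  (s,2): 0.088·log₂(0.5647) = -0.07255
Sum = 0.1997 bits.

0.1997 bits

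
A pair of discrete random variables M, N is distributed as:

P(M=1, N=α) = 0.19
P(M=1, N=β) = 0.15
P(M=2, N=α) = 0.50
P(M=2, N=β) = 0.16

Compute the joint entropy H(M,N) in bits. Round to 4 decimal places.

H(M,N) = −Σ p(x,y)·log₂ p(x,y) over all 4 cells.
  cell (1,α): −0.19·log₂0.19 = 0.45523
  cell (1,β): −0.15·log₂0.15 = 0.41054
  cell (2,α): −0.50·log₂0.50 = 0.50000
  cell (2,β): −0.16·log₂0.16 = 0.42302
Sum = 1.7888 bits.

1.7888 bits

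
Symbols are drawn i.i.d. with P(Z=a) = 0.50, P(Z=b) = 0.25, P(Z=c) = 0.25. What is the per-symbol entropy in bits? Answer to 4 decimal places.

1.5000 bits

H(Z) = −Σ p·log₂ p.
  −(0.50)·log₂(0.50) = 0.50000
  −(0.25)·log₂(0.25) = 0.50000
  −(0.25)·log₂(0.25) = 0.50000
Sum: 0.50000 + 0.50000 + 0.50000 = 1.5000 bits.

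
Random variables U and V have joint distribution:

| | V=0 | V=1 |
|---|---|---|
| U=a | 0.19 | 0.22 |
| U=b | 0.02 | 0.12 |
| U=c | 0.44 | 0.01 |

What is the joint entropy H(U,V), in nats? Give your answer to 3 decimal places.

1.389 nats

H(U,V) = −Σ p(x,y)·ln p(x,y) over all 6 cells.
  cell (a,0): −0.19·ln0.19 = 0.3155
  cell (a,1): −0.22·ln0.22 = 0.3331
  cell (b,0): −0.02·ln0.02 = 0.0782
  cell (b,1): −0.12·ln0.12 = 0.2544
  cell (c,0): −0.44·ln0.44 = 0.3612
  cell (c,1): −0.01·ln0.01 = 0.0461
Sum = 1.389 nats.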